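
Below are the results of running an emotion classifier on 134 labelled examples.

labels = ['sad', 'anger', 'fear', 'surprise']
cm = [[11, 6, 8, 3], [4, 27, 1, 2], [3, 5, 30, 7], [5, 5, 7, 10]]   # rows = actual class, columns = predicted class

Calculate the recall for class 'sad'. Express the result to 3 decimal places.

0.393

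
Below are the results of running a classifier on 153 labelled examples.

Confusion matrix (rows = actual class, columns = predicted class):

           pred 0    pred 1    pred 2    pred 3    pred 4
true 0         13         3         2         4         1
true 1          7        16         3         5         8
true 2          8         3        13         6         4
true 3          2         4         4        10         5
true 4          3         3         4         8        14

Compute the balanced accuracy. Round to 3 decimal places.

Balanced accuracy = mean of per-class recall.
  0: recall = 13/23 = 0.5652
  1: recall = 16/39 = 0.4103
  2: recall = 13/34 = 0.3824
  3: recall = 10/25 = 0.4000
  4: recall = 14/32 = 0.4375
Mean = (0.5652 + 0.4103 + 0.3824 + 0.4000 + 0.4375) / 5 = 0.439

0.439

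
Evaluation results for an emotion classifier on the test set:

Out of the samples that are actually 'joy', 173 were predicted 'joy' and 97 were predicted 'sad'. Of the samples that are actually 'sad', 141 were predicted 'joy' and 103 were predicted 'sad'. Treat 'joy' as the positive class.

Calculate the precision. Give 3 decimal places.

Precision = TP/(TP+FP) = 173/(173+141) = 173/314 = 0.551

0.551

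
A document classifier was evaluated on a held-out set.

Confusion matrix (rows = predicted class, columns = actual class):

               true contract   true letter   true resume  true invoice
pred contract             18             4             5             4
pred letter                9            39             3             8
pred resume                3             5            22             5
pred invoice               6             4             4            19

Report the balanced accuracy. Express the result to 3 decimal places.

0.606

Balanced accuracy = mean of per-class recall.
  contract: recall = 18/36 = 0.5000
  letter: recall = 39/52 = 0.7500
  resume: recall = 22/34 = 0.6471
  invoice: recall = 19/36 = 0.5278
Mean = (0.5000 + 0.7500 + 0.6471 + 0.5278) / 4 = 0.606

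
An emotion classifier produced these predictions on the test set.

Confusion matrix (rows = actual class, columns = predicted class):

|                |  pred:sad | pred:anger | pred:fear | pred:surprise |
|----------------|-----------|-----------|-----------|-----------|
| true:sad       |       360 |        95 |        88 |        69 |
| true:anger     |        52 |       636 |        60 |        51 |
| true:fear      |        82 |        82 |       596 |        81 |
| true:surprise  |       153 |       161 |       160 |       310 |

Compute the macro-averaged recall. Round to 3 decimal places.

0.622

Per-class recall (TP/(TP+FN)):
  sad: TP=360, FN=95+88+69=252 → 360/612 = 0.5882
  anger: TP=636, FN=52+60+51=163 → 636/799 = 0.7960
  fear: TP=596, FN=82+82+81=245 → 596/841 = 0.7087
  surprise: TP=310, FN=153+161+160=474 → 310/784 = 0.3954
Macro-recall = mean = (0.5882 + 0.7960 + 0.7087 + 0.3954) / 4 = 0.622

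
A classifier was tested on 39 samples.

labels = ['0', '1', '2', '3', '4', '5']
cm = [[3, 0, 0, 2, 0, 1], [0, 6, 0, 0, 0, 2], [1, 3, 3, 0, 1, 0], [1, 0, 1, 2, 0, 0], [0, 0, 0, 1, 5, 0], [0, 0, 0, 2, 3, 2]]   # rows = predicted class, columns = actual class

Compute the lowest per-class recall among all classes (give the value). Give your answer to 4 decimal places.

0.2857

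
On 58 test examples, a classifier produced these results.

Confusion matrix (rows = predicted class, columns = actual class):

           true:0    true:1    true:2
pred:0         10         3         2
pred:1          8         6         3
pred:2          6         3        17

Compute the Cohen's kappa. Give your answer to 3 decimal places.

0.349

Observed agreement pₒ = trace/N = 33/58 = 0.5690
Expected agreement pₑ = Σ (rowᵢ·colᵢ)/N² = (24·15 + 12·17 + 22·26)/58² = 0.3377
κ = (pₒ − pₑ)/(1 − pₑ) = (0.5690 − 0.3377)/(1 − 0.3377) = 0.349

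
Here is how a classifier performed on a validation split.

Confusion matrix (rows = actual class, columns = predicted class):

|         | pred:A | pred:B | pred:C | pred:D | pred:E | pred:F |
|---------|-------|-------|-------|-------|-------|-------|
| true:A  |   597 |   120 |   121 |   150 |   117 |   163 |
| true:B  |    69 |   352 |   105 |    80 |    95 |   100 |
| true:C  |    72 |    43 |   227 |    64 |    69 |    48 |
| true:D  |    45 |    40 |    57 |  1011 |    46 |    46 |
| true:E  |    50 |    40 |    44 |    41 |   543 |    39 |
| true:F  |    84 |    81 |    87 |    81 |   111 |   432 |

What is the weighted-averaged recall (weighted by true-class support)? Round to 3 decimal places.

0.578

Per-class recall (TP/(TP+FN)):
  A: TP=597, FN=120+121+150+117+163=671 → 597/1268 = 0.4708
  B: TP=352, FN=69+105+80+95+100=449 → 352/801 = 0.4395
  C: TP=227, FN=72+43+64+69+48=296 → 227/523 = 0.4340
  D: TP=1011, FN=45+40+57+46+46=234 → 1011/1245 = 0.8120
  E: TP=543, FN=50+40+44+41+39=214 → 543/757 = 0.7173
  F: TP=432, FN=84+81+87+81+111=444 → 432/876 = 0.4932
Weighted-recall = Σ (supportᵢ/N)·recallᵢ with N=5470: (1268/5470)·0.4708 + (801/5470)·0.4395 + (523/5470)·0.4340 + (1245/5470)·0.8120 + (757/5470)·0.7173 + (876/5470)·0.4932 = 0.578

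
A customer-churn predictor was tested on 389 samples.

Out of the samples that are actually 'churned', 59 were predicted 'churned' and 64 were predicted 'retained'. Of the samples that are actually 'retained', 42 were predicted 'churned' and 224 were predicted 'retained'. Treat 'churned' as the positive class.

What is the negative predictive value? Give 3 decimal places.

NPV = TN/(TN+FN) = 224/(224+64) = 0.778

0.778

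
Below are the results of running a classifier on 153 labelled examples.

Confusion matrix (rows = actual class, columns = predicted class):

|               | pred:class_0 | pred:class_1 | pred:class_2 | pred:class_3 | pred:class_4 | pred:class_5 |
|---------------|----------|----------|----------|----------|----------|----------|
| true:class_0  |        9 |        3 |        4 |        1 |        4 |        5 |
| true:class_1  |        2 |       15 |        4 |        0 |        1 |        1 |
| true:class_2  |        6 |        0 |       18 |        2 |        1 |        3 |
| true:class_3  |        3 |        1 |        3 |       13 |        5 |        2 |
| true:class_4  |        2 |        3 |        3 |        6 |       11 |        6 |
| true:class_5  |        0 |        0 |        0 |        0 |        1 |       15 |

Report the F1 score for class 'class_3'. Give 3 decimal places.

0.531

One-vs-rest for 'class_3': TP = diagonal; FP = other classes predicted 'class_3'; FN = 'class_3' predicted as other.
F1 score = 2·TP/(2·TP+FP+FN).
class_3: TP=13, FP=1+0+2+6+0=9, FN=3+1+3+5+2=14 → 26/49 = 0.5306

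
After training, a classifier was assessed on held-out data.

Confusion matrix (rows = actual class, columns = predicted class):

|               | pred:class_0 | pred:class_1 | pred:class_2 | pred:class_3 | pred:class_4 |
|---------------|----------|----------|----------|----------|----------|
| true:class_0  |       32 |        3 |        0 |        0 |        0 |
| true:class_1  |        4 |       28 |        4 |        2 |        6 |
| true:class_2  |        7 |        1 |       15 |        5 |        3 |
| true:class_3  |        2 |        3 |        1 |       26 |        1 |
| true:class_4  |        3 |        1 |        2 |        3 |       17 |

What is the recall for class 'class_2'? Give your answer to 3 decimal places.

0.484

One-vs-rest for 'class_2': TP = diagonal; FP = other classes predicted 'class_2'; FN = 'class_2' predicted as other.
recall = TP/(TP+FN).
class_2: TP=15, FN=7+1+5+3=16 → 15/31 = 0.4839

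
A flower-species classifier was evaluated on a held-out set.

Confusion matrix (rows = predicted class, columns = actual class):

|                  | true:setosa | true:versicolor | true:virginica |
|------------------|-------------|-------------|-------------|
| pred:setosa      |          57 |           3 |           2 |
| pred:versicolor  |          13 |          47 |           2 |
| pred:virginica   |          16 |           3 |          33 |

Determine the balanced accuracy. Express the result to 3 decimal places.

0.814

Balanced accuracy = mean of per-class recall.
  setosa: recall = 57/86 = 0.6628
  versicolor: recall = 47/53 = 0.8868
  virginica: recall = 33/37 = 0.8919
Mean = (0.6628 + 0.8868 + 0.8919) / 3 = 0.814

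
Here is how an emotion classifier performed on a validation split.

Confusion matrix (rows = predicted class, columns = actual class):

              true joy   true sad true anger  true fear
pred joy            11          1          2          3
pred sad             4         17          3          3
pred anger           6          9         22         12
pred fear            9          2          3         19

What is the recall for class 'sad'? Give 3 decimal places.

Take TP from the diagonal, FP from the rest of the 'sad' prediction marginal, FN from the rest of the 'sad' actual marginal.
recall = TP/(TP+FN).
sad: TP=17, FN=1+9+2=12 → 17/29 = 0.5862

0.586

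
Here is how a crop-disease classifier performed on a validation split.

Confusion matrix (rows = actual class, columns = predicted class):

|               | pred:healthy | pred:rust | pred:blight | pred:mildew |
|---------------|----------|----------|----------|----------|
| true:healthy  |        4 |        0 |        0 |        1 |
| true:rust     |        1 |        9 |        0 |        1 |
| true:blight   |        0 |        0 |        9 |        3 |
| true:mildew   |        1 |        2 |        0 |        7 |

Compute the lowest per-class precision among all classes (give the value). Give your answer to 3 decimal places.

0.583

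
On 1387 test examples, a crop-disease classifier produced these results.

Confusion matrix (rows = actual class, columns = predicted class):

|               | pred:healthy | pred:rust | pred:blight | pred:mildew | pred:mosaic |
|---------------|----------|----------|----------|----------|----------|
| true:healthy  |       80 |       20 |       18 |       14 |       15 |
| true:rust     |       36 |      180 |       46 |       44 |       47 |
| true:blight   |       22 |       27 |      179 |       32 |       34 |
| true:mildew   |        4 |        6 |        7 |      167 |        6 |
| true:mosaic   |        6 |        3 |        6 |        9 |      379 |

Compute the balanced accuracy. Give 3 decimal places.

Balanced accuracy = mean of per-class recall.
  healthy: recall = 80/147 = 0.5442
  rust: recall = 180/353 = 0.5099
  blight: recall = 179/294 = 0.6088
  mildew: recall = 167/190 = 0.8789
  mosaic: recall = 379/403 = 0.9404
Mean = (0.5442 + 0.5099 + 0.6088 + 0.8789 + 0.9404) / 5 = 0.696

0.696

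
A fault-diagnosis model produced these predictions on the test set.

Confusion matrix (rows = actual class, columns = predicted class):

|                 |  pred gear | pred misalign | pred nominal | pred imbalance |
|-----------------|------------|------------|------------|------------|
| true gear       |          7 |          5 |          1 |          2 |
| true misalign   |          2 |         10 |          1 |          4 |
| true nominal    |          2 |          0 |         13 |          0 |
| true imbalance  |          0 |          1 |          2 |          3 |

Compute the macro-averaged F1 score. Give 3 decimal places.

Per-class F1 score (2·TP/(2·TP+FP+FN)):
  gear: TP=7, FP=2+2+0=4, FN=5+1+2=8 → 14/26 = 0.5385
  misalign: TP=10, FP=5+0+1=6, FN=2+1+4=7 → 20/33 = 0.6061
  nominal: TP=13, FP=1+1+2=4, FN=2+0+0=2 → 26/32 = 0.8125
  imbalance: TP=3, FP=2+4+0=6, FN=0+1+2=3 → 6/15 = 0.4000
Macro-F1 score = mean = (0.5385 + 0.6061 + 0.8125 + 0.4000) / 4 = 0.589

0.589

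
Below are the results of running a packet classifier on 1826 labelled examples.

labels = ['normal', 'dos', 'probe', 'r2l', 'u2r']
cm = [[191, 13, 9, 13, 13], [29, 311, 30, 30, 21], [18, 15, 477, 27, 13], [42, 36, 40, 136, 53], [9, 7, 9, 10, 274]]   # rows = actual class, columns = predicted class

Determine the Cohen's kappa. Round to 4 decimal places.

0.6945

Observed agreement pₒ = trace/N = 1389/1826 = 0.76068
Expected agreement pₑ = Σ (rowᵢ·colᵢ)/N² = (239·289 + 421·382 + 550·565 + 307·216 + 309·374)/1826² = 0.21670
κ = (pₒ − pₑ)/(1 − pₑ) = (0.76068 − 0.21670)/(1 − 0.21670) = 0.6945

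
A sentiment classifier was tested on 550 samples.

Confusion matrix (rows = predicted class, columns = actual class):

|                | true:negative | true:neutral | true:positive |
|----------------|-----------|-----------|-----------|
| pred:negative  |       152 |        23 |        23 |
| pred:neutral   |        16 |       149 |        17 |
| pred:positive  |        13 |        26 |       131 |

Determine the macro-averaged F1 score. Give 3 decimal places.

0.785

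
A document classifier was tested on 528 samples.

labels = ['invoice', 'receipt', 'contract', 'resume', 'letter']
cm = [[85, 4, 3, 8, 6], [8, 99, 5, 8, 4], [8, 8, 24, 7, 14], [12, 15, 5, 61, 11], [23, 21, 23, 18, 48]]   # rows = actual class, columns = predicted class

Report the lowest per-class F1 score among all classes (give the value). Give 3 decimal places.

Per-class F1 score (2·TP/(2·TP+FP+FN)):
  invoice: TP=85, FP=8+8+12+23=51, FN=4+3+8+6=21 → 170/242 = 0.7025
  receipt: TP=99, FP=4+8+15+21=48, FN=8+5+8+4=25 → 198/271 = 0.7306
  contract: TP=24, FP=3+5+5+23=36, FN=8+8+7+14=37 → 48/121 = 0.3967
  resume: TP=61, FP=8+8+7+18=41, FN=12+15+5+11=43 → 122/206 = 0.5922
  letter: TP=48, FP=6+4+14+11=35, FN=23+21+23+18=85 → 96/216 = 0.4444
Lowest is class 'contract' with F1 score = 0.397.

0.397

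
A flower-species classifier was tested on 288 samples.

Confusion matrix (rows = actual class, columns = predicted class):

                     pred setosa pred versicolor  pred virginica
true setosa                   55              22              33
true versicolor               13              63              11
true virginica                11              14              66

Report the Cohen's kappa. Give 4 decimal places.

Observed agreement pₒ = trace/N = 184/288 = 0.63889
Expected agreement pₑ = Σ (rowᵢ·colᵢ)/N² = (110·79 + 87·99 + 91·110)/288² = 0.32929
κ = (pₒ − pₑ)/(1 − pₑ) = (0.63889 − 0.32929)/(1 − 0.32929) = 0.4616

0.4616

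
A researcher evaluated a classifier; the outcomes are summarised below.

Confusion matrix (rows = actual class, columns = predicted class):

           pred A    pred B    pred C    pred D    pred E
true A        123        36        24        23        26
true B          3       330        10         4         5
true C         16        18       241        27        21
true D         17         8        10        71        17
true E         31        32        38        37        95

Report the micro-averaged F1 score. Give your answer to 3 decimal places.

0.681

Micro-averaging pools counts across classes: ΣTP=860, ΣFP=403, ΣFN=403.
Micro-F1 score = 2·TP/(2·TP+FP+FN) on pooled counts = 0.681 (equals overall accuracy in single-label multiclass).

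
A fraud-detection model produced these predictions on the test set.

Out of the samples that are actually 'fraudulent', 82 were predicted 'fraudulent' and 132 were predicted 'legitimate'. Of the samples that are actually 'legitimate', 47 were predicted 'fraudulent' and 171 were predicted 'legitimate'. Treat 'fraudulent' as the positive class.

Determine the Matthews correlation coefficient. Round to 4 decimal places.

MCC = (TP·TN − FP·FN) / √((TP+FP)(TP+FN)(TN+FP)(TN+FN))
Numerator = 82·171 − 47·132 = 7818
Denominator = √(129·214·218·303) = √1823486724 = 42702.3035
MCC = 7818 / 42702.3035 = 0.1831

0.1831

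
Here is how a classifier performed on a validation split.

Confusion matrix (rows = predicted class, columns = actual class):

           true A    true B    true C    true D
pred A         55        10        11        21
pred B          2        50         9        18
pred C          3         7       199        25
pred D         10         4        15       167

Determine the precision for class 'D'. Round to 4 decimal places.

One-vs-rest for 'D': TP = diagonal; FP = other classes predicted 'D'; FN = 'D' predicted as other.
precision = TP/(TP+FP).
D: TP=167, FP=10+4+15=29 → 167/196 = 0.85204

0.8520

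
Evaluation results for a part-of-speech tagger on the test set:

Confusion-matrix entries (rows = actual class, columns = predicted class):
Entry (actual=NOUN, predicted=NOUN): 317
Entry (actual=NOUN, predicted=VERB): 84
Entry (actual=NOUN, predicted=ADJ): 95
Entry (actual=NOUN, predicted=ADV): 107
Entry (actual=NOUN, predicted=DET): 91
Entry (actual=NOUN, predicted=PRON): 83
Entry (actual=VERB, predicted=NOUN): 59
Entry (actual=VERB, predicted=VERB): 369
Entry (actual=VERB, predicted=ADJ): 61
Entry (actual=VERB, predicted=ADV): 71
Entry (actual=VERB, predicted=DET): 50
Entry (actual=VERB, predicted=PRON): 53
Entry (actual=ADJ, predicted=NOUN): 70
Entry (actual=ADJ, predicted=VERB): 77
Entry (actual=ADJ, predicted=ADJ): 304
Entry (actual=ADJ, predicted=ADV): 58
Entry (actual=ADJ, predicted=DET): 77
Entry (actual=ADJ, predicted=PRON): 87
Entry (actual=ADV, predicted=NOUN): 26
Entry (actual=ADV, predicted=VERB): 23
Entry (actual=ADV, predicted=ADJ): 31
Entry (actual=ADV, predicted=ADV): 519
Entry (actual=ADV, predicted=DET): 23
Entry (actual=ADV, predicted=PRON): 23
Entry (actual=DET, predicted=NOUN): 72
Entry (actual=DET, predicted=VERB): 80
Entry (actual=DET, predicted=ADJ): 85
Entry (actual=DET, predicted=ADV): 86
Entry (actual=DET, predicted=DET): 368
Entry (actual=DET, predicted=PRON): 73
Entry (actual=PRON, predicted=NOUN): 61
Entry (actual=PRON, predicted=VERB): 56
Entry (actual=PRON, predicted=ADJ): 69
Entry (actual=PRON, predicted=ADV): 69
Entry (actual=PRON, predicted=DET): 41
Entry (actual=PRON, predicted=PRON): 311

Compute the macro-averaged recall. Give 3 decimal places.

0.536

Per-class recall (TP/(TP+FN)):
  NOUN: TP=317, FN=84+95+107+91+83=460 → 317/777 = 0.4080
  VERB: TP=369, FN=59+61+71+50+53=294 → 369/663 = 0.5566
  ADJ: TP=304, FN=70+77+58+77+87=369 → 304/673 = 0.4517
  ADV: TP=519, FN=26+23+31+23+23=126 → 519/645 = 0.8047
  DET: TP=368, FN=72+80+85+86+73=396 → 368/764 = 0.4817
  PRON: TP=311, FN=61+56+69+69+41=296 → 311/607 = 0.5124
Macro-recall = mean = (0.4080 + 0.5566 + 0.4517 + 0.8047 + 0.4817 + 0.5124) / 6 = 0.536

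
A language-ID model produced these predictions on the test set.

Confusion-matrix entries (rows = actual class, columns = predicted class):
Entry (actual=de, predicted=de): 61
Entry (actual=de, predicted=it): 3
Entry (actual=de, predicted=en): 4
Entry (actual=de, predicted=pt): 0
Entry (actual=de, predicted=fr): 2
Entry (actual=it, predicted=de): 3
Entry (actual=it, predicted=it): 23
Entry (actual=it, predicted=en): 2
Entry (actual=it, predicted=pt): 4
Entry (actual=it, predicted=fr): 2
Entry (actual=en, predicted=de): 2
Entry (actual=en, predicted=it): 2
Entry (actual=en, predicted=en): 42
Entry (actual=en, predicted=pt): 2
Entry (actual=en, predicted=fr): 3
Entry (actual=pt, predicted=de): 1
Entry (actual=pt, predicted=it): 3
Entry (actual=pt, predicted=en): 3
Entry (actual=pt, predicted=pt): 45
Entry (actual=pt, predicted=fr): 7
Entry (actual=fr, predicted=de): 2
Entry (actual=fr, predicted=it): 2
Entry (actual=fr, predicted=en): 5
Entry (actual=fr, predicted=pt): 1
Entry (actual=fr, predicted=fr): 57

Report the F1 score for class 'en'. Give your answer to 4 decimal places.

0.7850

Treat 'en' as positive and all other classes as negative.
F1 score = 2·TP/(2·TP+FP+FN).
en: TP=42, FP=4+2+3+5=14, FN=2+2+2+3=9 → 84/107 = 0.78505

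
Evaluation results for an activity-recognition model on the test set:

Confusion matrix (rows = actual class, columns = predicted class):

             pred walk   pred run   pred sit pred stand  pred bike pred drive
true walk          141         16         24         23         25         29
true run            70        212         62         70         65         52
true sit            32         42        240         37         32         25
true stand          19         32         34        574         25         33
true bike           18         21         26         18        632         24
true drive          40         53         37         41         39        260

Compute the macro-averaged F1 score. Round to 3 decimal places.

0.617

Per-class F1 score (2·TP/(2·TP+FP+FN)):
  walk: TP=141, FP=70+32+19+18+40=179, FN=16+24+23+25+29=117 → 282/578 = 0.4879
  run: TP=212, FP=16+42+32+21+53=164, FN=70+62+70+65+52=319 → 424/907 = 0.4675
  sit: TP=240, FP=24+62+34+26+37=183, FN=32+42+37+32+25=168 → 480/831 = 0.5776
  stand: TP=574, FP=23+70+37+18+41=189, FN=19+32+34+25+33=143 → 1148/1480 = 0.7757
  bike: TP=632, FP=25+65+32+25+39=186, FN=18+21+26+18+24=107 → 1264/1557 = 0.8118
  drive: TP=260, FP=29+52+25+33+24=163, FN=40+53+37+41+39=210 → 520/893 = 0.5823
Macro-F1 score = mean = (0.4879 + 0.4675 + 0.5776 + 0.7757 + 0.8118 + 0.5823) / 6 = 0.617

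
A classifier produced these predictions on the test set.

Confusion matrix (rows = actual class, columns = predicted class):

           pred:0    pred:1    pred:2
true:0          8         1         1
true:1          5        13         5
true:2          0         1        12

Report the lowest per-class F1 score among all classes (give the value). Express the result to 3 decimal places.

0.684

Per-class F1 score (2·TP/(2·TP+FP+FN)):
  0: TP=8, FP=5+0=5, FN=1+1=2 → 16/23 = 0.6957
  1: TP=13, FP=1+1=2, FN=5+5=10 → 26/38 = 0.6842
  2: TP=12, FP=1+5=6, FN=0+1=1 → 24/31 = 0.7742
Lowest is class '1' with F1 score = 0.684.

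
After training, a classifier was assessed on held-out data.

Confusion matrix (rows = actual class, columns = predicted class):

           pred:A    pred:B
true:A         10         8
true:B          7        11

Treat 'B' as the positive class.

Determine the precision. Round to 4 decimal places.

Precision = TP/(TP+FP) = 11/(11+8) = 11/19 = 0.5789

0.5789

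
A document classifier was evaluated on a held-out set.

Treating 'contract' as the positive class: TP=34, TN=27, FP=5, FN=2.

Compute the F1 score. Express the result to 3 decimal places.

Precision = TP/(TP+FP) = 34/39 = 0.8718
Recall = TP/(TP+FN) = 34/36 = 0.9444
F1 = 2·TP/(2·TP+FP+FN) = 68/75 = 0.907

0.907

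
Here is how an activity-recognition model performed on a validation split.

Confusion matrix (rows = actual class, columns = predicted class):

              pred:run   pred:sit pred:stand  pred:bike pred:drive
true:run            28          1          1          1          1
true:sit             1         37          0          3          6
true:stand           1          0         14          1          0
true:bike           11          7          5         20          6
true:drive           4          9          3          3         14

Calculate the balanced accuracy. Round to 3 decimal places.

Balanced accuracy = mean of per-class recall.
  run: recall = 28/32 = 0.8750
  sit: recall = 37/47 = 0.7872
  stand: recall = 14/16 = 0.8750
  bike: recall = 20/49 = 0.4082
  drive: recall = 14/33 = 0.4242
Mean = (0.8750 + 0.7872 + 0.8750 + 0.4082 + 0.4242) / 5 = 0.674

0.674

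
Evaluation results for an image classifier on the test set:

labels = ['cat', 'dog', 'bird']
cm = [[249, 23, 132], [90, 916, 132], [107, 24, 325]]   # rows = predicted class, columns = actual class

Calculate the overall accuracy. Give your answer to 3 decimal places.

Accuracy = trace / total = (249+916+325=1490) / 1998 = 1490/1998 = 0.746

0.746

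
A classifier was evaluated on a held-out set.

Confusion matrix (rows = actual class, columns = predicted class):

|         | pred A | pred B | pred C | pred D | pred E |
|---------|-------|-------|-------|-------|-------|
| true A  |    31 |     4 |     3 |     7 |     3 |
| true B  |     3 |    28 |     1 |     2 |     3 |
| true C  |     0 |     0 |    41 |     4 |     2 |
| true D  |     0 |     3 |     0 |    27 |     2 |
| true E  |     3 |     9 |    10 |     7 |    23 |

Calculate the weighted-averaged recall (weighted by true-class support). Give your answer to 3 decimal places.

0.694

Per-class recall (TP/(TP+FN)):
  A: TP=31, FN=4+3+7+3=17 → 31/48 = 0.6458
  B: TP=28, FN=3+1+2+3=9 → 28/37 = 0.7568
  C: TP=41, FN=0+0+4+2=6 → 41/47 = 0.8723
  D: TP=27, FN=0+3+0+2=5 → 27/32 = 0.8438
  E: TP=23, FN=3+9+10+7=29 → 23/52 = 0.4423
Weighted-recall = Σ (supportᵢ/N)·recallᵢ with N=216: (48/216)·0.6458 + (37/216)·0.7568 + (47/216)·0.8723 + (32/216)·0.8438 + (52/216)·0.4423 = 0.694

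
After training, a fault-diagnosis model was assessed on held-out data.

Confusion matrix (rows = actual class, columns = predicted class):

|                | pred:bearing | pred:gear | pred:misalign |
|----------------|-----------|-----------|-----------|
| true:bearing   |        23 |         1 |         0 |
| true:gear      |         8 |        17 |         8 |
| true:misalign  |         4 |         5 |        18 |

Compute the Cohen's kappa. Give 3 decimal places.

0.541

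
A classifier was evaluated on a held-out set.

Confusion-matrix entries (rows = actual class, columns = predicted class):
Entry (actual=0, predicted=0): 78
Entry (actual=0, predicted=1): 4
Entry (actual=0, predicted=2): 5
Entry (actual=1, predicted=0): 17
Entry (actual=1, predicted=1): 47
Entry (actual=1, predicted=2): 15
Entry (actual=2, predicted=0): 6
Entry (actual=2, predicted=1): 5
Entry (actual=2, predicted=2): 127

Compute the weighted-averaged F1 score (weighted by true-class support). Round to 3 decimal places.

0.823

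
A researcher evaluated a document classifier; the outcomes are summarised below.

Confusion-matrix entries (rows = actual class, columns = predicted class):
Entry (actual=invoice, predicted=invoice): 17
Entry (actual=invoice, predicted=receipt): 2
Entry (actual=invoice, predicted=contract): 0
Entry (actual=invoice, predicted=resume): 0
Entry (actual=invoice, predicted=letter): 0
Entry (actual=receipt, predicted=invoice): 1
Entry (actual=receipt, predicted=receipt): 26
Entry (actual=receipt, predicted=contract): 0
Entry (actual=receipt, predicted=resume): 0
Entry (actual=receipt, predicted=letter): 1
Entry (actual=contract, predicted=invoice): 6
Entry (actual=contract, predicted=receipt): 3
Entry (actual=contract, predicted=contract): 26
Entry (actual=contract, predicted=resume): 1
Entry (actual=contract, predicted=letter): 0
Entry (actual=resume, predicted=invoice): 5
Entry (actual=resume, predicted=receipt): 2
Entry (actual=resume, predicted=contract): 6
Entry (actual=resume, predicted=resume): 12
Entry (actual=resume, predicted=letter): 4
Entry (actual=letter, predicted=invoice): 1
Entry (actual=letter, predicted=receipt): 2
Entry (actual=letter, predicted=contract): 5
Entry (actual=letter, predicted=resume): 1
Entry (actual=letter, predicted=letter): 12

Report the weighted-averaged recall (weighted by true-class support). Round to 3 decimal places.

0.699

Per-class recall (TP/(TP+FN)):
  invoice: TP=17, FN=2+0+0+0=2 → 17/19 = 0.8947
  receipt: TP=26, FN=1+0+0+1=2 → 26/28 = 0.9286
  contract: TP=26, FN=6+3+1+0=10 → 26/36 = 0.7222
  resume: TP=12, FN=5+2+6+4=17 → 12/29 = 0.4138
  letter: TP=12, FN=1+2+5+1=9 → 12/21 = 0.5714
Weighted-recall = Σ (supportᵢ/N)·recallᵢ with N=133: (19/133)·0.8947 + (28/133)·0.9286 + (36/133)·0.7222 + (29/133)·0.4138 + (21/133)·0.5714 = 0.699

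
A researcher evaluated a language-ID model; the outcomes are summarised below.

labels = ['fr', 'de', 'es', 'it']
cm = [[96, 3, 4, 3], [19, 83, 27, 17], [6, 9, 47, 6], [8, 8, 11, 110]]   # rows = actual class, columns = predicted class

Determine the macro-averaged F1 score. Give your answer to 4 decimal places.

Per-class F1 score (2·TP/(2·TP+FP+FN)):
  fr: TP=96, FP=19+6+8=33, FN=3+4+3=10 → 192/235 = 0.81702
  de: TP=83, FP=3+9+8=20, FN=19+27+17=63 → 166/249 = 0.66667
  es: TP=47, FP=4+27+11=42, FN=6+9+6=21 → 94/157 = 0.59873
  it: TP=110, FP=3+17+6=26, FN=8+8+11=27 → 220/273 = 0.80586
Macro-F1 score = mean = (0.81702 + 0.66667 + 0.59873 + 0.80586) / 4 = 0.7221

0.7221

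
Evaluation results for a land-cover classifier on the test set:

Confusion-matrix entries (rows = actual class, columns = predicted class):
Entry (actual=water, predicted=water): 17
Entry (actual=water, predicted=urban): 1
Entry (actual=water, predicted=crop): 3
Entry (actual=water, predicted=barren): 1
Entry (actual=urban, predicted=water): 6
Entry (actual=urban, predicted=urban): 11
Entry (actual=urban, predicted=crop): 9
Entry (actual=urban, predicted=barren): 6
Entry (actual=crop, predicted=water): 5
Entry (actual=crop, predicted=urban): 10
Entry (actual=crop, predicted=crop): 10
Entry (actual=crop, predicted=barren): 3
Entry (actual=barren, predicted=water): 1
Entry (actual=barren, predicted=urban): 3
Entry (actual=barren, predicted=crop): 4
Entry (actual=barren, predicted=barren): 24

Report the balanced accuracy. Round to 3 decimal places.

Balanced accuracy = mean of per-class recall.
  water: recall = 17/22 = 0.7727
  urban: recall = 11/32 = 0.3438
  crop: recall = 10/28 = 0.3571
  barren: recall = 24/32 = 0.7500
Mean = (0.7727 + 0.3438 + 0.3571 + 0.7500) / 4 = 0.556

0.556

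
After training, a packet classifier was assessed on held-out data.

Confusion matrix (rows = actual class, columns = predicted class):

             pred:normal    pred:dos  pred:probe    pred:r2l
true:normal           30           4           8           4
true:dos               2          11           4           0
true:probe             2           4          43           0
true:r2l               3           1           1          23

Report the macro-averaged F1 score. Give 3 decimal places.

0.743

Per-class F1 score (2·TP/(2·TP+FP+FN)):
  normal: TP=30, FP=2+2+3=7, FN=4+8+4=16 → 60/83 = 0.7229
  dos: TP=11, FP=4+4+1=9, FN=2+4+0=6 → 22/37 = 0.5946
  probe: TP=43, FP=8+4+1=13, FN=2+4+0=6 → 86/105 = 0.8190
  r2l: TP=23, FP=4+0+0=4, FN=3+1+1=5 → 46/55 = 0.8364
Macro-F1 score = mean = (0.7229 + 0.5946 + 0.8190 + 0.8364) / 4 = 0.743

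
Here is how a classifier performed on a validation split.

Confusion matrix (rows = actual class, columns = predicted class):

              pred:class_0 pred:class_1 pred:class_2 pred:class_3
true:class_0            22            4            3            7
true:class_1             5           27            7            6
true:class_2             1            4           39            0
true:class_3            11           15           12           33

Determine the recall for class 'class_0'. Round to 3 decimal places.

0.611

Take TP from the diagonal, FP from the rest of the 'class_0' prediction marginal, FN from the rest of the 'class_0' actual marginal.
recall = TP/(TP+FN).
class_0: TP=22, FN=4+3+7=14 → 22/36 = 0.6111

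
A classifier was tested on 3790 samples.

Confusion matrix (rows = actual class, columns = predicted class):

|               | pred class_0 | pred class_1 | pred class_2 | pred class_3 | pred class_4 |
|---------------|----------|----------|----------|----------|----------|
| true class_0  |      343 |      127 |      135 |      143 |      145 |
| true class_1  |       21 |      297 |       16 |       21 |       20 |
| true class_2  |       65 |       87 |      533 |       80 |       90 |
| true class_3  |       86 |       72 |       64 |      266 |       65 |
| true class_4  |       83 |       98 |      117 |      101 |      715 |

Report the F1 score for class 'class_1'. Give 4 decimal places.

0.5625

One-vs-rest for 'class_1': TP = diagonal; FP = other classes predicted 'class_1'; FN = 'class_1' predicted as other.
F1 score = 2·TP/(2·TP+FP+FN).
class_1: TP=297, FP=127+87+72+98=384, FN=21+16+21+20=78 → 594/1056 = 0.56250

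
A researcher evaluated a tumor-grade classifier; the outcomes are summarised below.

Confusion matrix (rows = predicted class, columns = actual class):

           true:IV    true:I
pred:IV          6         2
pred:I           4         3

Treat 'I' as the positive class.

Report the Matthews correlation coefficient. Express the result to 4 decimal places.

MCC = (TP·TN − FP·FN) / √((TP+FP)(TP+FN)(TN+FP)(TN+FN))
Numerator = 3·6 − 4·2 = 10
Denominator = √(7·5·10·8) = √2800 = 52.9150
MCC = 10 / 52.9150 = 0.1890

0.1890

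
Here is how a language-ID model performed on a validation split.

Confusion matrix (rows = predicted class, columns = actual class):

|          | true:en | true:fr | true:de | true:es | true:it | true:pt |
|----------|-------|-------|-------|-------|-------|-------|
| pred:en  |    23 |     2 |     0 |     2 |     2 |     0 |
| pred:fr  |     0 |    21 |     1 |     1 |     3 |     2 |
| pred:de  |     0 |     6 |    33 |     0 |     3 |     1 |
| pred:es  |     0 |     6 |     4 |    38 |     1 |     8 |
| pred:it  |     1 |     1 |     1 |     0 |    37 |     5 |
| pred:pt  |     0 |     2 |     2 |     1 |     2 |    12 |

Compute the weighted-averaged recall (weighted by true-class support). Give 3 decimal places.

Per-class recall (TP/(TP+FN)):
  en: TP=23, FN=0+0+0+1+0=1 → 23/24 = 0.9583
  fr: TP=21, FN=2+6+6+1+2=17 → 21/38 = 0.5526
  de: TP=33, FN=0+1+4+1+2=8 → 33/41 = 0.8049
  es: TP=38, FN=2+1+0+0+1=4 → 38/42 = 0.9048
  it: TP=37, FN=2+3+3+1+2=11 → 37/48 = 0.7708
  pt: TP=12, FN=0+2+1+8+5=16 → 12/28 = 0.4286
Weighted-recall = Σ (supportᵢ/N)·recallᵢ with N=221: (24/221)·0.9583 + (38/221)·0.5526 + (41/221)·0.8049 + (42/221)·0.9048 + (48/221)·0.7708 + (28/221)·0.4286 = 0.742

0.742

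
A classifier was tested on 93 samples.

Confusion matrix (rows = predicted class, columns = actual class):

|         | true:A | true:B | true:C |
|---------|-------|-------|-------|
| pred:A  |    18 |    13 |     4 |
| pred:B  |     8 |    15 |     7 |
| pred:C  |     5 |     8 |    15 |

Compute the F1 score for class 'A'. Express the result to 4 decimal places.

One-vs-rest for 'A': TP = diagonal; FP = other classes predicted 'A'; FN = 'A' predicted as other.
F1 score = 2·TP/(2·TP+FP+FN).
A: TP=18, FP=13+4=17, FN=8+5=13 → 36/66 = 0.54545

0.5455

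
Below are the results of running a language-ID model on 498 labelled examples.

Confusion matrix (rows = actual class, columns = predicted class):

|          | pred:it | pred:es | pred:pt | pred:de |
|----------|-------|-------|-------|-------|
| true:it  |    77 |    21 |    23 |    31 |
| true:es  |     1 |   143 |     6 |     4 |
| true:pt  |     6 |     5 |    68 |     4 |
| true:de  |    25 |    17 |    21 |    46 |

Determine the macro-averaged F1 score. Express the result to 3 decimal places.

Per-class F1 score (2·TP/(2·TP+FP+FN)):
  it: TP=77, FP=1+6+25=32, FN=21+23+31=75 → 154/261 = 0.5900
  es: TP=143, FP=21+5+17=43, FN=1+6+4=11 → 286/340 = 0.8412
  pt: TP=68, FP=23+6+21=50, FN=6+5+4=15 → 136/201 = 0.6766
  de: TP=46, FP=31+4+4=39, FN=25+17+21=63 → 92/194 = 0.4742
Macro-F1 score = mean = (0.5900 + 0.8412 + 0.6766 + 0.4742) / 4 = 0.646

0.646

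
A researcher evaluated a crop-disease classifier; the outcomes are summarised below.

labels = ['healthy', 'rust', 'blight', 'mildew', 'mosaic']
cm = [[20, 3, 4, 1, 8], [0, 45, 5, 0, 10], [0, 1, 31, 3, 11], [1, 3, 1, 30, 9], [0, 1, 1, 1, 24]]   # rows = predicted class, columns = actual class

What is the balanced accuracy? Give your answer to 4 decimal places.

Balanced accuracy = mean of per-class recall.
  healthy: recall = 20/21 = 0.95238
  rust: recall = 45/53 = 0.84906
  blight: recall = 31/42 = 0.73810
  mildew: recall = 30/35 = 0.85714
  mosaic: recall = 24/62 = 0.38710
Mean = (0.95238 + 0.84906 + 0.73810 + 0.85714 + 0.38710) / 5 = 0.7568

0.7568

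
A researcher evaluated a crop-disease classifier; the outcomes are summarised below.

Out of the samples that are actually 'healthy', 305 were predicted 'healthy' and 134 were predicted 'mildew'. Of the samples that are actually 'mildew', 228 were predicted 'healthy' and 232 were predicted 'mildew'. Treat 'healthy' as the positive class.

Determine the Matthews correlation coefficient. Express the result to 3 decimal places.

0.203

MCC = (TP·TN − FP·FN) / √((TP+FP)(TP+FN)(TN+FP)(TN+FN))
Numerator = 305·232 − 228·134 = 40208
Denominator = √(533·439·460·366) = √39394051320 = 198479.3473
MCC = 40208 / 198479.3473 = 0.203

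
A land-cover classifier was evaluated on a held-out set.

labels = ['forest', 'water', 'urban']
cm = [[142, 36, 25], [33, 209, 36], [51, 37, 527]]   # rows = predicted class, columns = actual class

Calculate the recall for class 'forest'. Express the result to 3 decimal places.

0.628

Take TP from the diagonal, FP from the rest of the 'forest' prediction marginal, FN from the rest of the 'forest' actual marginal.
recall = TP/(TP+FN).
forest: TP=142, FN=33+51=84 → 142/226 = 0.6283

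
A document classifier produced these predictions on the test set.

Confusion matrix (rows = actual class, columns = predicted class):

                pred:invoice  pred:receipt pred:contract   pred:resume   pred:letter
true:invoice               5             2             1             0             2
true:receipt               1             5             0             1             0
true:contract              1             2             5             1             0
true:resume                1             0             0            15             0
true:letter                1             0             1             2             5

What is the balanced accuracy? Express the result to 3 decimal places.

Balanced accuracy = mean of per-class recall.
  invoice: recall = 5/10 = 0.5000
  receipt: recall = 5/7 = 0.7143
  contract: recall = 5/9 = 0.5556
  resume: recall = 15/16 = 0.9375
  letter: recall = 5/9 = 0.5556
Mean = (0.5000 + 0.7143 + 0.5556 + 0.9375 + 0.5556) / 5 = 0.653

0.653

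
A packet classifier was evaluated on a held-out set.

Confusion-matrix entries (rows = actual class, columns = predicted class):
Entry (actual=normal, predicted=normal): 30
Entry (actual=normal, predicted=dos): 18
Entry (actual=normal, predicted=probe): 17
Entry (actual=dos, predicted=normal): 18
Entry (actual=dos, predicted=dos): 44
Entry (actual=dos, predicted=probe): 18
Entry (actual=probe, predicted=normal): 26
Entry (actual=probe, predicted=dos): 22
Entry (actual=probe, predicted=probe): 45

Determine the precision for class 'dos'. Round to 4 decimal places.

One-vs-rest for 'dos': TP = diagonal; FP = other classes predicted 'dos'; FN = 'dos' predicted as other.
precision = TP/(TP+FP).
dos: TP=44, FP=18+22=40 → 44/84 = 0.52381

0.5238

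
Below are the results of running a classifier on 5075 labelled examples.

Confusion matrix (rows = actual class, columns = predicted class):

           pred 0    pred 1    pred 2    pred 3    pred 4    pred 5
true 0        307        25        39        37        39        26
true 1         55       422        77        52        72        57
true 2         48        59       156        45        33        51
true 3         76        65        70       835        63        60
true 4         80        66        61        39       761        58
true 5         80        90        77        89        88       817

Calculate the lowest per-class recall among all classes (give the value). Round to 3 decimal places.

Per-class recall (TP/(TP+FN)):
  0: TP=307, FN=25+39+37+39+26=166 → 307/473 = 0.6490
  1: TP=422, FN=55+77+52+72+57=313 → 422/735 = 0.5741
  2: TP=156, FN=48+59+45+33+51=236 → 156/392 = 0.3980
  3: TP=835, FN=76+65+70+63+60=334 → 835/1169 = 0.7143
  4: TP=761, FN=80+66+61+39+58=304 → 761/1065 = 0.7146
  5: TP=817, FN=80+90+77+89+88=424 → 817/1241 = 0.6583
Lowest is class '2' with recall = 0.398.

0.398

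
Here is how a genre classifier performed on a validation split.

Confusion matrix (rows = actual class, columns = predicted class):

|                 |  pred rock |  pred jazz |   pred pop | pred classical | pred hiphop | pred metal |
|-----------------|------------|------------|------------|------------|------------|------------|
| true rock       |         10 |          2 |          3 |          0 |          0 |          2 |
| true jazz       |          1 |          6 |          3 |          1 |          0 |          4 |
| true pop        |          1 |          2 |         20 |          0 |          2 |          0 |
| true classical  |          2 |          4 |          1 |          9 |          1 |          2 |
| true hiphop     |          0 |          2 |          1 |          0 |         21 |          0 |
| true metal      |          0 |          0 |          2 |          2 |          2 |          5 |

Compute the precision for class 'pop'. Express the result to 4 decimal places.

0.6667

Treat 'pop' as positive and all other classes as negative.
precision = TP/(TP+FP).
pop: TP=20, FP=3+3+1+1+2=10 → 20/30 = 0.66667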